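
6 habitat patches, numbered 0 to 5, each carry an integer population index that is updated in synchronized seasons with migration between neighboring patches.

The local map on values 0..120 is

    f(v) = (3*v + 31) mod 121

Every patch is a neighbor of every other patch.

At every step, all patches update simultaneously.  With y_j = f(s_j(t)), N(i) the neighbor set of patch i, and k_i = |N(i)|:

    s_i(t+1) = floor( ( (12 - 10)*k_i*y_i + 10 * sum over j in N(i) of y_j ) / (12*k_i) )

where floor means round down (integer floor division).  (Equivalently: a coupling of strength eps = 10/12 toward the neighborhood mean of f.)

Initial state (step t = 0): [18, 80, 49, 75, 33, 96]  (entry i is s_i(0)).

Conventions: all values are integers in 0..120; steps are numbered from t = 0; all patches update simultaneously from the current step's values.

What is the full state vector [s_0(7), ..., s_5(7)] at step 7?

Answer: [45, 45, 45, 45, 45, 45]

Derivation:
t=0: [18, 80, 49, 75, 33, 96]
t=1: [45, 45, 45, 45, 45, 45]
t=2: [45, 45, 45, 45, 45, 45]
t=3: [45, 45, 45, 45, 45, 45]
t=4: [45, 45, 45, 45, 45, 45]
t=5: [45, 45, 45, 45, 45, 45]
t=6: [45, 45, 45, 45, 45, 45]
t=7: [45, 45, 45, 45, 45, 45]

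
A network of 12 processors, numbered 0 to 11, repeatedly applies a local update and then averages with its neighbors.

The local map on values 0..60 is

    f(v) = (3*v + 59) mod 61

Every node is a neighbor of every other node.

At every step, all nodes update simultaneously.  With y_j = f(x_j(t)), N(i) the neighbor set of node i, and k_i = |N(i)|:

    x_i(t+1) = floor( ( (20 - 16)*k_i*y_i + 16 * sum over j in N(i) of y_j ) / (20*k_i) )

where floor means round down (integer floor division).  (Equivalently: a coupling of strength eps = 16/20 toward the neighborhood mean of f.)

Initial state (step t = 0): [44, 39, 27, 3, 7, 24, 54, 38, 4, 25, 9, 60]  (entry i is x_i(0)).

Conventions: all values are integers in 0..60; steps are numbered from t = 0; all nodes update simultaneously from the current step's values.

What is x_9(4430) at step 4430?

Answer: x_9(4430) = 24
Key observation: The state at step 4, [34, 34, 34, 34, 34, 34, 34, 34, 34, 34, 34, 34], reappears at step 14: the system is in a cycle of period 10 from step 4 on.  Therefore the state at step 4430 equals the state at step 4 + ((4430 - 4) mod 10) = 10, which is [24, 24, 24, 24, 24, 24, 24, 24, 24, 24, 24, 24].

Derivation:
t=0: [44, 39, 27, 3, 7, 24, 54, 38, 4, 25, 9, 60]
t=1: [23, 29, 24, 23, 24, 23, 27, 28, 23, 23, 25, 29]
t=2: [11, 13, 11, 11, 11, 11, 12, 13, 11, 11, 12, 13]
t=3: [32, 33, 32, 32, 32, 32, 33, 33, 32, 32, 33, 33]
t=4: [34, 34, 34, 34, 34, 34, 34, 34, 34, 34, 34, 34]
t=5: [39, 39, 39, 39, 39, 39, 39, 39, 39, 39, 39, 39]
t=6: [54, 54, 54, 54, 54, 54, 54, 54, 54, 54, 54, 54]
t=7: [38, 38, 38, 38, 38, 38, 38, 38, 38, 38, 38, 38]
t=8: [51, 51, 51, 51, 51, 51, 51, 51, 51, 51, 51, 51]
t=9: [29, 29, 29, 29, 29, 29, 29, 29, 29, 29, 29, 29]
t=10: [24, 24, 24, 24, 24, 24, 24, 24, 24, 24, 24, 24]
t=11: [9, 9, 9, 9, 9, 9, 9, 9, 9, 9, 9, 9]
t=12: [25, 25, 25, 25, 25, 25, 25, 25, 25, 25, 25, 25]
t=13: [12, 12, 12, 12, 12, 12, 12, 12, 12, 12, 12, 12]
t=14: [34, 34, 34, 34, 34, 34, 34, 34, 34, 34, 34, 34]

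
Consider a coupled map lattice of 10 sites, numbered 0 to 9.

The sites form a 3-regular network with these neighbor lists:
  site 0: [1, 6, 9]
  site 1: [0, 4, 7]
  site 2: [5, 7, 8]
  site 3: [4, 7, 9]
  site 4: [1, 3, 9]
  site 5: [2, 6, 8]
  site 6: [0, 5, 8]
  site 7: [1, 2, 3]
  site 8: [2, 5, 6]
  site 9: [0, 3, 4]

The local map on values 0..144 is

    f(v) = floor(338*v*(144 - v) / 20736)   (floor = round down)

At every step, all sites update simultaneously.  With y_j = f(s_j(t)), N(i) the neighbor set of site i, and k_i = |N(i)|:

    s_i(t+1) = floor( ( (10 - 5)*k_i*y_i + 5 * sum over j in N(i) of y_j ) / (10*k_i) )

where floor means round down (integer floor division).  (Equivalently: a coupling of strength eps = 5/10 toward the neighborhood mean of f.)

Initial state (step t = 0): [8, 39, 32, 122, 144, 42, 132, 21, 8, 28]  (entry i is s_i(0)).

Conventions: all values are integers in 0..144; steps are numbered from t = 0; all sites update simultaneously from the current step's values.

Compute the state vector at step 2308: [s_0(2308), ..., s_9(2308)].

Answer: [82, 82, 82, 82, 82, 82, 82, 82, 82, 82]
Key observation: The state at step 4, [82, 82, 82, 82, 82, 82, 82, 82, 82, 82], reappears at step 5: the system is in a cycle of period 1 from step 4 on.  Therefore the state at step 2308 equals the state at step 4 + ((2308 - 4) mod 1) = 4, which is [82, 82, 82, 82, 82, 82, 82, 82, 82, 82].

Derivation:
t=0: [8, 39, 32, 122, 144, 42, 132, 21, 8, 28]
t=1: [32, 42, 50, 37, 26, 51, 29, 48, 33, 36]
t=2: [60, 65, 73, 63, 57, 70, 59, 72, 64, 60]
t=3: [82, 82, 83, 82, 81, 83, 82, 83, 83, 81]
t=4: [82, 82, 82, 82, 82, 82, 82, 82, 82, 82]
t=5: [82, 82, 82, 82, 82, 82, 82, 82, 82, 82]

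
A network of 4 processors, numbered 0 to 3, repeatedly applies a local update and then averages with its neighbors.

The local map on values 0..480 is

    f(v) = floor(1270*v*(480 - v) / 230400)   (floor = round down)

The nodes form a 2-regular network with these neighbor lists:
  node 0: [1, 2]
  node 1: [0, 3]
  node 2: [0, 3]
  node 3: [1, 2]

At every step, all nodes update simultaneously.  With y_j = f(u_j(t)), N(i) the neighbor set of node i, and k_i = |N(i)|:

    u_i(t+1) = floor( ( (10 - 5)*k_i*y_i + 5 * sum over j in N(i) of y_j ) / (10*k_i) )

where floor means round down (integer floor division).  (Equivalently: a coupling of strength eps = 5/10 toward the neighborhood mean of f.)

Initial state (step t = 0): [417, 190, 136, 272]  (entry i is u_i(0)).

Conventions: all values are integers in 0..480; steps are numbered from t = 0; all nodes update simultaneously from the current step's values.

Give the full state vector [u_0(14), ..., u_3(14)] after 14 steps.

Answer: [298, 298, 298, 298]

Derivation:
t=0: [417, 190, 136, 272]
t=1: [212, 265, 242, 295]
t=2: [314, 310, 311, 307]
t=3: [288, 289, 289, 290]
t=4: [304, 303, 303, 303]
t=5: [294, 294, 294, 295]
t=6: [301, 300, 300, 300]
t=7: [296, 296, 296, 297]
t=8: [300, 299, 299, 299]
t=9: [297, 297, 297, 298]
t=10: [299, 298, 298, 298]
t=11: [298, 298, 298, 298]
t=12: [298, 298, 298, 298]
t=13: [298, 298, 298, 298]
t=14: [298, 298, 298, 298]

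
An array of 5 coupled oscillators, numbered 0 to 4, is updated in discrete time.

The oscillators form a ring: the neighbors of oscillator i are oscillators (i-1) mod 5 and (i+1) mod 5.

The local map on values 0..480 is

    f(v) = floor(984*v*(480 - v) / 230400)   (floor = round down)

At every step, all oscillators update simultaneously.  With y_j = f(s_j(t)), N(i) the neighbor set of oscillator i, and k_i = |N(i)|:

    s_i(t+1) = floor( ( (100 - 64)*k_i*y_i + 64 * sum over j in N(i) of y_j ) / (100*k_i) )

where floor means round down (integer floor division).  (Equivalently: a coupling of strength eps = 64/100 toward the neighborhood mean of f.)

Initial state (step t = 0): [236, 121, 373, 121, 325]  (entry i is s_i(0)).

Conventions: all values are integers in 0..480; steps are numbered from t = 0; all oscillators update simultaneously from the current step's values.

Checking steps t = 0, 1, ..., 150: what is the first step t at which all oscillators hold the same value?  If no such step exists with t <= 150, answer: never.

Answer: 3
Key observation: Synchronization is absorbing here: once all oscillators are equal they stay equal, and step 3 is the first all-equal step.

Derivation:
t=0: [236, 121, 373, 121, 325]  (not all equal)
t=1: [216, 199, 179, 189, 215]  (not all equal)
t=2: [241, 237, 233, 235, 240]  (not all equal)
t=3: [245, 245, 245, 245, 245]  (all equal)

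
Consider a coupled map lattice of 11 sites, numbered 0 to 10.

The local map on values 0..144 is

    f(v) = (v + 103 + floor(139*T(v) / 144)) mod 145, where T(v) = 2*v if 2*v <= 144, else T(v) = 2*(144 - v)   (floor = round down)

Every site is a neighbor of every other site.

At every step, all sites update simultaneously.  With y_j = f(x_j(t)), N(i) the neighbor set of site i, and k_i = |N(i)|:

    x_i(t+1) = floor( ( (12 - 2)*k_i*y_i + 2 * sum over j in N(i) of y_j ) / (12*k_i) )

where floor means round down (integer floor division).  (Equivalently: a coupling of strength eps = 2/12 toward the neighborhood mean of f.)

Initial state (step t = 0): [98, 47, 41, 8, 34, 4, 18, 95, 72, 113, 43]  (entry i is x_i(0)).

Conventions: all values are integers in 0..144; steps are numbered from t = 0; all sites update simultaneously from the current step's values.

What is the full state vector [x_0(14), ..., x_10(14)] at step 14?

Simulating step by step:
t=0: [98, 47, 41, 8, 34, 4, 18, 95, 72, 113, 43]
t=1: [132, 91, 78, 117, 60, 107, 22, 16, 34, 120, 83]
t=2: [104, 17, 27, 116, 121, 123, 30, 15, 59, 113, 23]
t=3: [128, 20, 44, 119, 115, 113, 51, 15, 120, 120, 35]
t=4: [111, 30, 87, 119, 121, 123, 104, 17, 118, 118, 65]
t=5: [123, 52, 24, 118, 116, 114, 129, 21, 118, 118, 18]
t=6: [116, 107, 40, 120, 121, 122, 111, 32, 120, 120, 25]
t=7: [124, 130, 80, 120, 119, 119, 127, 61, 120, 120, 44]
t=8: [118, 114, 33, 121, 122, 122, 115, 131, 121, 121, 90]
t=9: [122, 124, 63, 119, 119, 119, 124, 112, 119, 119, 25]
t=10: [121, 119, 137, 123, 123, 123, 119, 128, 123, 123, 46]
t=11: [122, 123, 109, 120, 120, 120, 123, 116, 120, 120, 96]
t=12: [120, 119, 130, 122, 122, 122, 119, 125, 122, 122, 21]
t=13: [121, 122, 114, 120, 120, 120, 122, 117, 120, 120, 36]
t=14: [122, 121, 127, 123, 123, 123, 121, 125, 123, 123, 73]

Answer: [122, 121, 127, 123, 123, 123, 121, 125, 123, 123, 73]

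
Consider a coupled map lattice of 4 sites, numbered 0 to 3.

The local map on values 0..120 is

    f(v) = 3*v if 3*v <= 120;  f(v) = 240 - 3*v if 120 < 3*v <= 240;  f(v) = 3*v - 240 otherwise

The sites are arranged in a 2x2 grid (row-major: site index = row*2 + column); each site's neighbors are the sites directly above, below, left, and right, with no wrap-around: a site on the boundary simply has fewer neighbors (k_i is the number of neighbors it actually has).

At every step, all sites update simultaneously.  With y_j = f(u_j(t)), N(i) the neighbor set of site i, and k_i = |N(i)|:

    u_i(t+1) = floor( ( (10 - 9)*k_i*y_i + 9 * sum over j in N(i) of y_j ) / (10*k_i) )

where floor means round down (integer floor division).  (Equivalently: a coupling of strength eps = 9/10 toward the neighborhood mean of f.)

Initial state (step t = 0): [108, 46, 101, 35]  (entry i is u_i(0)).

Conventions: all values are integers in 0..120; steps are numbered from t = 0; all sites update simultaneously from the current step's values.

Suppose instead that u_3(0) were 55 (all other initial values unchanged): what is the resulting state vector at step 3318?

Simulating step by step:
t=0: [108, 46, 101, 55]
t=1: [82, 81, 77, 81]
t=2: [6, 4, 4, 5]
t=3: [12, 16, 16, 12]
t=4: [46, 37, 37, 46]
t=5: [110, 102, 102, 110]
t=6: [68, 87, 87, 68]
t=7: [22, 34, 34, 22]
t=8: [98, 69, 69, 98]
t=9: [35, 51, 51, 35]
t=10: [88, 103, 103, 88]
t=11: [64, 28, 28, 64]
t=12: [80, 51, 51, 80]
t=13: [78, 8, 8, 78]
t=14: [22, 7, 7, 22]
t=15: [25, 61, 61, 25]
t=16: [58, 73, 73, 58]
t=17: [25, 61, 61, 25]

Answer: [58, 73, 73, 58]
Key observation: The state at step 15, [25, 61, 61, 25], reappears at step 17: the system is in a cycle of period 2 from step 15 on.  Therefore the state at step 3318 equals the state at step 15 + ((3318 - 15) mod 2) = 16, which is [58, 73, 73, 58].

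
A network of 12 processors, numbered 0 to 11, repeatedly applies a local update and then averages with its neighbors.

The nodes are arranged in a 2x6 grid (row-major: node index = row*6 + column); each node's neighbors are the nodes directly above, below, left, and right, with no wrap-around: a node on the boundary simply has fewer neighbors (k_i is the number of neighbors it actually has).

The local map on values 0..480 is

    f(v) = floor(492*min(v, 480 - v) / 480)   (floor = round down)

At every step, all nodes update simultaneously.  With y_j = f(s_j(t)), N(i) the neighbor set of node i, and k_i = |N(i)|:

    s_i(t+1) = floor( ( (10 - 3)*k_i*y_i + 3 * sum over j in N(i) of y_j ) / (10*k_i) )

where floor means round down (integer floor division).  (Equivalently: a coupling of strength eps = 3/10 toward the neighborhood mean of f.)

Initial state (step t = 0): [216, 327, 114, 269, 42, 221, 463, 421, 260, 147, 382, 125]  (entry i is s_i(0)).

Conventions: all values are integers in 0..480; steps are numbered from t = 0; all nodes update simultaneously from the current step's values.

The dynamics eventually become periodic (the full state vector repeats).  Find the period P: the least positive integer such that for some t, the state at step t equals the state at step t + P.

Simulating step by step:
t=0: [216, 327, 114, 269, 42, 221, 463, 421, 260, 147, 382, 125]
t=1: [180, 148, 140, 182, 84, 183, 54, 81, 190, 159, 102, 138]
t=2: [159, 146, 153, 169, 107, 164, 78, 98, 174, 161, 111, 142]
t=3: [147, 146, 159, 164, 121, 155, 94, 110, 166, 161, 121, 143]
t=4: [141, 146, 162, 162, 131, 151, 106, 119, 162, 161, 130, 144]
t=5: [139, 147, 164, 162, 139, 149, 115, 127, 161, 162, 137, 145]
t=6: [139, 149, 165, 163, 145, 149, 122, 134, 161, 163, 143, 147]
t=7: [140, 151, 166, 165, 150, 151, 129, 140, 162, 164, 148, 149]
t=8: [143, 153, 167, 167, 154, 153, 135, 145, 164, 166, 153, 152]
t=9: [146, 155, 169, 169, 158, 156, 140, 149, 166, 168, 157, 155]
t=10: [149, 158, 171, 171, 161, 159, 145, 153, 168, 170, 161, 158]
t=11: [152, 161, 173, 173, 165, 162, 149, 157, 170, 173, 165, 161]
t=12: [156, 164, 175, 176, 169, 166, 153, 161, 173, 175, 169, 165]
t=13: [159, 167, 177, 179, 173, 170, 157, 165, 176, 178, 173, 169]
t=14: [163, 170, 180, 182, 177, 174, 161, 169, 179, 181, 177, 173]
t=15: [167, 174, 183, 185, 181, 178, 166, 173, 182, 184, 181, 177]
t=16: [171, 178, 186, 188, 185, 182, 171, 177, 185, 187, 184, 181]
t=17: [176, 182, 189, 191, 188, 186, 175, 181, 188, 190, 188, 185]
t=18: [180, 186, 192, 194, 192, 190, 180, 185, 191, 193, 191, 189]
t=19: [184, 189, 195, 197, 195, 194, 184, 189, 194, 196, 195, 193]
t=20: [188, 193, 198, 200, 199, 198, 188, 193, 197, 199, 198, 197]
t=21: [192, 197, 201, 204, 203, 202, 192, 196, 200, 202, 202, 201]
t=22: [196, 200, 205, 208, 207, 207, 196, 200, 204, 207, 207, 206]
t=23: [200, 205, 209, 212, 212, 211, 200, 204, 209, 211, 211, 211]
t=24: [205, 209, 213, 216, 216, 216, 205, 209, 213, 215, 216, 216]
t=25: [210, 214, 217, 220, 221, 221, 210, 214, 217, 220, 220, 221]
t=26: [215, 218, 222, 224, 225, 226, 215, 218, 222, 224, 225, 225]
t=27: [220, 223, 226, 228, 230, 230, 220, 223, 226, 228, 229, 230]
t=28: [225, 228, 230, 233, 234, 235, 225, 228, 230, 232, 234, 234]
t=29: [230, 232, 235, 237, 239, 239, 230, 232, 235, 237, 238, 239]
t=30: [235, 237, 239, 242, 243, 244, 235, 237, 239, 241, 243, 243]
t=31: [240, 242, 243, 243, 242, 241, 240, 242, 243, 243, 242, 241]
t=32: [245, 243, 242, 242, 243, 243, 245, 243, 242, 242, 243, 243]
t=33: [240, 241, 242, 242, 242, 242, 240, 241, 242, 242, 242, 242]
t=34: [245, 244, 243, 243, 243, 243, 245, 244, 243, 243, 243, 243]
t=35: [240, 241, 241, 242, 242, 242, 240, 241, 241, 242, 242, 242]
t=36: [245, 244, 243, 243, 243, 243, 245, 244, 243, 243, 243, 243]

Answer: 2
Key observation: The state at step 34, [245, 244, 243, 243, 243, 243, 245, 244, 243, 243, 243, 243], reappears at step 36 — and no state repeats earlier — so the cycle the system enters has period 2.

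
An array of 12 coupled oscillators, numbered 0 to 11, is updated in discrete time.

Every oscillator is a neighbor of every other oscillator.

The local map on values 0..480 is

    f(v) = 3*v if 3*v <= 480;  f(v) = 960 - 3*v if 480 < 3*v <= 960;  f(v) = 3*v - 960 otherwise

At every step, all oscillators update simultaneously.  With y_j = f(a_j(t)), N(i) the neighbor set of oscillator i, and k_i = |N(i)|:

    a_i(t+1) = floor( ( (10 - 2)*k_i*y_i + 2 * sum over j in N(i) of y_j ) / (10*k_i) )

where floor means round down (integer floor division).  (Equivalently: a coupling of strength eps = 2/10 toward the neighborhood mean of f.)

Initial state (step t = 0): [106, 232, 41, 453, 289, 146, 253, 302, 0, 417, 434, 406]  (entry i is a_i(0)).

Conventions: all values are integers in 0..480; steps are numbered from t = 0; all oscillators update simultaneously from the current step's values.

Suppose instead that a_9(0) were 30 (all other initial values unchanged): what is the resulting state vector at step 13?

Answer: [320, 254, 290, 320, 390, 196, 196, 290, 78, 405, 207, 102]
Key observation: This trace re-runs the system from the modified initial state.

Derivation:
t=0: [106, 232, 41, 453, 289, 146, 253, 302, 0, 30, 434, 406]
t=1: [295, 253, 143, 358, 119, 389, 204, 89, 46, 117, 314, 248]
t=2: [108, 206, 384, 138, 328, 211, 321, 258, 157, 323, 63, 218]
t=3: [303, 318, 200, 374, 69, 306, 53, 196, 418, 57, 198, 289]
t=4: [81, 46, 322, 168, 203, 74, 165, 332, 271, 175, 327, 114]
t=5: [242, 159, 56, 408, 326, 225, 415, 80, 166, 392, 68, 319]
t=6: [234, 424, 183, 258, 66, 274, 274, 239, 413, 220, 211, 54]
t=7: [255, 297, 375, 199, 208, 161, 161, 243, 271, 288, 309, 180]
t=8: [207, 108, 183, 338, 317, 427, 427, 235, 169, 129, 80, 383]
t=9: [325, 313, 381, 102, 67, 311, 311, 259, 414, 362, 247, 207]
t=10: [46, 51, 178, 274, 192, 56, 56, 178, 255, 133, 206, 300]
t=11: [162, 174, 387, 162, 354, 185, 185, 387, 206, 366, 321, 101]
t=12: [433, 405, 220, 433, 143, 380, 380, 220, 330, 171, 65, 300]
t=13: [320, 254, 290, 320, 390, 196, 196, 290, 78, 405, 207, 102]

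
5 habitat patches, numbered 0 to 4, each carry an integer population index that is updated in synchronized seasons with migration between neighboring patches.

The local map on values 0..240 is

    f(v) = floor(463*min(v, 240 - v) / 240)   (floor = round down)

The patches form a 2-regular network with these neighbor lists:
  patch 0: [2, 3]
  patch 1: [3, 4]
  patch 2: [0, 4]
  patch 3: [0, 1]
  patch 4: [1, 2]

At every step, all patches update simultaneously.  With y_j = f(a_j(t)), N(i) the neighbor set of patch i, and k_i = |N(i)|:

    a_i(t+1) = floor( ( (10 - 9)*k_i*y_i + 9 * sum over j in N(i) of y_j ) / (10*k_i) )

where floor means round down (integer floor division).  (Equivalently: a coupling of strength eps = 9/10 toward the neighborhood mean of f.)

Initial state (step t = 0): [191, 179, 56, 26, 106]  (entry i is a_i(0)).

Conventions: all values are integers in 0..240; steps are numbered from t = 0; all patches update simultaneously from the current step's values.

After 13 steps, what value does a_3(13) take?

Simulating step by step:
t=0: [191, 179, 56, 26, 106]
t=1: [80, 126, 144, 99, 121]
t=2: [184, 210, 190, 186, 204]
t=3: [100, 83, 89, 84, 75]
t=4: [169, 153, 168, 174, 163]
t=5: [132, 140, 141, 149, 152]
t=6: [185, 174, 188, 197, 188]
t=7: [92, 94, 102, 113, 112]
t=8: [203, 212, 196, 182, 191]
t=9: [94, 97, 82, 67, 71]
t=10: [147, 137, 158, 178, 168]
t=11: [142, 135, 158, 181, 174]
t=12: [140, 128, 158, 187, 174]
t=13: [136, 124, 159, 193, 181]

Answer: a_3(13) = 193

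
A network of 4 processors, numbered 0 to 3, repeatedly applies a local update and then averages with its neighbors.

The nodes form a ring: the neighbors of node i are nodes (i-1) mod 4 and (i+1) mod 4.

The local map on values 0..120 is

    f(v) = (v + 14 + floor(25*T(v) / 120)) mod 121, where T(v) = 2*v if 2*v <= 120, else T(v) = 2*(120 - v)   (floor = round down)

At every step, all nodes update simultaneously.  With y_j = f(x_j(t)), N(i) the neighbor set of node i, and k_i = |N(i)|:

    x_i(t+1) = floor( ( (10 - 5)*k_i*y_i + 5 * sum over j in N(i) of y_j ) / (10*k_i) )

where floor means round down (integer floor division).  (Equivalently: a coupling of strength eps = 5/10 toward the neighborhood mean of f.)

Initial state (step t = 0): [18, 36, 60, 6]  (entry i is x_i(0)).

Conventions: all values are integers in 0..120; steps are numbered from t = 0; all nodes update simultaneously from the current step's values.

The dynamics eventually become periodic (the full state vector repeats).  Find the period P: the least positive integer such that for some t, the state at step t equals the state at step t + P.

Answer: 5
Key observation: The state at step 8, [112, 112, 112, 112], reappears at step 13 — and no state repeats earlier — so the cycle the system enters has period 5.

Derivation:
t=0: [18, 36, 60, 6]
t=1: [41, 67, 71, 45]
t=2: [81, 95, 97, 82]
t=3: [113, 117, 117, 113]
t=4: [8, 10, 10, 8]
t=5: [25, 27, 27, 25]
t=6: [49, 51, 51, 49]
t=7: [83, 85, 85, 83]
t=8: [112, 112, 112, 112]
t=9: [8, 8, 8, 8]
t=10: [25, 25, 25, 25]
t=11: [49, 49, 49, 49]
t=12: [83, 83, 83, 83]
t=13: [112, 112, 112, 112]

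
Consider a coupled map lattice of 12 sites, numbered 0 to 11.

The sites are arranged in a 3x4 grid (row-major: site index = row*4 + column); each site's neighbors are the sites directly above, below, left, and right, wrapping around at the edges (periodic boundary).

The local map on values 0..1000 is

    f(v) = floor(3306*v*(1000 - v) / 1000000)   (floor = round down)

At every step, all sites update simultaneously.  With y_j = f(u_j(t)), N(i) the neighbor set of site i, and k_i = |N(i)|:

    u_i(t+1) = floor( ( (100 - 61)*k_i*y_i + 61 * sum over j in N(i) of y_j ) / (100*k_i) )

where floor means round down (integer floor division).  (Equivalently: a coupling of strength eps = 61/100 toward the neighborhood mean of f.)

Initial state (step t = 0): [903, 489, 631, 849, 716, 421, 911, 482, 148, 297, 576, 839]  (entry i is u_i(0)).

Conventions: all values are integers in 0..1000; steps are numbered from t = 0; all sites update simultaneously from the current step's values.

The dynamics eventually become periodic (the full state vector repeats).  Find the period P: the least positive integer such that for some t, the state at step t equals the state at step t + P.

Answer: 4
Key observation: The state at step 8, [825, 825, 825, 825, 825, 825, 825, 825, 825, 825, 825, 825], reappears at step 12 — and no state repeats earlier — so the cycle the system enters has period 4.

Derivation:
t=0: [903, 489, 631, 849, 716, 421, 911, 482, 148, 297, 576, 839]
t=1: [469, 711, 654, 520, 618, 688, 593, 597, 482, 704, 646, 550]
t=2: [795, 717, 757, 807, 784, 725, 769, 801, 795, 721, 760, 807]
t=3: [557, 637, 599, 533, 562, 635, 594, 536, 556, 636, 597, 533]
t=4: [808, 776, 794, 816, 807, 777, 795, 816, 808, 777, 794, 816]
t=5: [519, 558, 538, 505, 519, 558, 537, 505, 519, 558, 537, 505]
t=6: [823, 817, 820, 825, 823, 817, 820, 825, 823, 817, 820, 825]
t=7: [482, 490, 486, 479, 482, 490, 486, 479, 482, 490, 486, 479]
t=8: [825, 825, 825, 825, 825, 825, 825, 825, 825, 825, 825, 825]
t=9: [477, 477, 477, 477, 477, 477, 477, 477, 477, 477, 477, 477]
t=10: [824, 824, 824, 824, 824, 824, 824, 824, 824, 824, 824, 824]
t=11: [479, 479, 479, 479, 479, 479, 479, 479, 479, 479, 479, 479]
t=12: [825, 825, 825, 825, 825, 825, 825, 825, 825, 825, 825, 825]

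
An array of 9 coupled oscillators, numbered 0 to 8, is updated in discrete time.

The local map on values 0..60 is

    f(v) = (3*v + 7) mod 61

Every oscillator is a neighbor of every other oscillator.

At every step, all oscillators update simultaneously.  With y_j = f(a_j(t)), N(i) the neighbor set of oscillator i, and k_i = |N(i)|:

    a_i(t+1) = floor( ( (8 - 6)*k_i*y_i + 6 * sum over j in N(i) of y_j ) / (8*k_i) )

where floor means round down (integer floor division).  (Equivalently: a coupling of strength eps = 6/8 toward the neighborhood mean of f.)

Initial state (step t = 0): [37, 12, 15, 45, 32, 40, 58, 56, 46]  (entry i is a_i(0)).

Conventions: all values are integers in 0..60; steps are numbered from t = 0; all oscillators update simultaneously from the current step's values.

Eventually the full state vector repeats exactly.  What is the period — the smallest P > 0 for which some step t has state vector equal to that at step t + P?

Answer: 10
Key observation: The state at step 4, [34, 34, 34, 35, 34, 35, 34, 34, 35], reappears at step 14 — and no state repeats earlier — so the cycle the system enters has period 10.

Derivation:
t=0: [37, 12, 15, 45, 32, 40, 58, 56, 46]
t=1: [42, 39, 41, 36, 39, 33, 42, 41, 36]
t=2: [20, 18, 19, 26, 18, 25, 20, 19, 26]
t=3: [9, 8, 8, 11, 8, 11, 9, 8, 11]
t=4: [34, 34, 34, 35, 34, 35, 34, 34, 35]
t=5: [48, 48, 48, 49, 48, 49, 48, 48, 49]
t=6: [29, 29, 29, 30, 29, 30, 29, 29, 30]
t=7: [33, 33, 33, 34, 33, 34, 33, 33, 34]
t=8: [45, 45, 45, 46, 45, 46, 45, 45, 46]
t=9: [20, 20, 20, 21, 20, 21, 20, 20, 21]
t=10: [6, 6, 6, 7, 6, 7, 6, 6, 7]
t=11: [25, 25, 25, 26, 25, 26, 25, 25, 26]
t=12: [21, 21, 21, 22, 21, 22, 21, 21, 22]
t=13: [9, 9, 9, 10, 9, 10, 9, 9, 10]
t=14: [34, 34, 34, 35, 34, 35, 34, 34, 35]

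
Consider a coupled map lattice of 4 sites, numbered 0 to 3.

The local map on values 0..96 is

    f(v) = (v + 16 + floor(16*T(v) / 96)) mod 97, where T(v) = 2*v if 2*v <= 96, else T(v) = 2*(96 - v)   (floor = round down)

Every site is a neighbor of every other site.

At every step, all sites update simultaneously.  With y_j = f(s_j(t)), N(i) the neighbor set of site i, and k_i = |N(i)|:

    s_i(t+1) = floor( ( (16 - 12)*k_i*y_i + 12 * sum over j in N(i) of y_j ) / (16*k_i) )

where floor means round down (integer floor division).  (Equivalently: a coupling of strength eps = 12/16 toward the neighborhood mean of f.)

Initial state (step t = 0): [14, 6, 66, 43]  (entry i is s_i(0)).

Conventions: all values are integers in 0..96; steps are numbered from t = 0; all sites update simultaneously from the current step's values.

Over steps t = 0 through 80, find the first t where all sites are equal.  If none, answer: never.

Simulating step by step:
t=0: [14, 6, 66, 43]  (not all equal)
t=1: [55, 55, 55, 55]  (all equal)

Answer: 1
Key observation: Synchronization is absorbing here: once all sites are equal they stay equal, and step 1 is the first all-equal step.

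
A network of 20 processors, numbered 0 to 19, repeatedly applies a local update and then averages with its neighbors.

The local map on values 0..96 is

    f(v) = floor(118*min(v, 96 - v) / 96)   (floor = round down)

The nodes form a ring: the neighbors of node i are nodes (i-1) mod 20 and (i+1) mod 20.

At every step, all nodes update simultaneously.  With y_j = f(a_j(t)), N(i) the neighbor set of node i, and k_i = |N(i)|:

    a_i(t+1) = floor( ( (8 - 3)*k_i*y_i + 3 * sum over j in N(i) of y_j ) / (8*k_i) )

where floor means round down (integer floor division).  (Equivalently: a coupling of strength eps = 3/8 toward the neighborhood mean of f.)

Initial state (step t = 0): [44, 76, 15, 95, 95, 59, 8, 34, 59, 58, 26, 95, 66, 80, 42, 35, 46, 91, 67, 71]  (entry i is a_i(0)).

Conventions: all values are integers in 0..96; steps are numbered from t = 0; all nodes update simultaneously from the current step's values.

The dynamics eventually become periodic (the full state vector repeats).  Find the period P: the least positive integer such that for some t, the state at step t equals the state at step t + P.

Simulating step by step:
t=0: [44, 76, 15, 95, 95, 59, 8, 34, 59, 58, 26, 95, 66, 80, 42, 35, 46, 91, 67, 71]
t=1: [43, 28, 15, 4, 9, 30, 21, 35, 44, 43, 28, 13, 26, 28, 43, 46, 44, 20, 28, 35]
t=2: [46, 34, 18, 7, 14, 29, 30, 41, 51, 49, 33, 21, 28, 36, 49, 54, 48, 31, 33, 43]
t=3: [52, 40, 22, 12, 18, 31, 38, 48, 54, 53, 40, 29, 34, 44, 53, 53, 53, 42, 41, 50]
t=4: [53, 45, 28, 17, 23, 36, 46, 55, 52, 51, 46, 38, 42, 51, 52, 52, 51, 51, 51, 54]
t=5: [52, 50, 35, 24, 29, 43, 52, 51, 53, 55, 53, 48, 50, 54, 54, 54, 54, 55, 54, 51]
t=6: [54, 53, 42, 32, 37, 49, 53, 54, 52, 50, 52, 57, 55, 51, 51, 51, 50, 50, 51, 54]
t=7: [51, 51, 48, 42, 46, 53, 52, 51, 53, 55, 53, 48, 50, 54, 55, 55, 55, 55, 54, 51]
t=8: [55, 55, 56, 53, 54, 53, 53, 54, 52, 50, 52, 57, 55, 51, 50, 50, 50, 50, 51, 54]
t=9: [50, 49, 49, 51, 51, 51, 51, 51, 53, 55, 53, 48, 50, 54, 55, 56, 56, 55, 54, 51]
t=10: [56, 56, 56, 55, 55, 55, 55, 54, 52, 50, 52, 57, 55, 51, 50, 49, 49, 50, 51, 54]
t=11: [49, 49, 49, 49, 50, 50, 50, 51, 53, 55, 53, 48, 50, 54, 56, 56, 56, 56, 54, 51]
t=12: [56, 57, 57, 56, 56, 56, 55, 54, 52, 50, 52, 57, 55, 51, 49, 49, 49, 49, 51, 54]
t=13: [49, 47, 47, 48, 49, 49, 50, 51, 53, 55, 53, 48, 50, 54, 56, 57, 57, 56, 54, 51]
t=14: [56, 57, 57, 58, 57, 56, 56, 54, 52, 50, 52, 57, 55, 51, 49, 47, 47, 49, 51, 54]
t=15: [49, 47, 46, 46, 47, 48, 49, 51, 53, 55, 53, 48, 50, 54, 56, 57, 57, 56, 54, 51]
t=16: [56, 56, 56, 56, 57, 58, 57, 54, 52, 50, 52, 57, 55, 51, 49, 47, 47, 49, 51, 54]
t=17: [49, 49, 49, 48, 47, 46, 47, 50, 53, 55, 53, 48, 50, 54, 56, 57, 57, 56, 54, 51]
t=18: [56, 57, 57, 58, 57, 56, 56, 55, 52, 50, 52, 57, 55, 51, 49, 47, 47, 49, 51, 54]
t=19: [49, 47, 46, 46, 47, 48, 49, 50, 53, 55, 53, 48, 50, 54, 56, 57, 57, 56, 54, 51]
t=20: [56, 56, 56, 56, 57, 58, 57, 55, 52, 50, 52, 57, 55, 51, 49, 47, 47, 49, 51, 54]
t=21: [49, 49, 49, 48, 47, 46, 47, 50, 53, 55, 53, 48, 50, 54, 56, 57, 57, 56, 54, 51]

Answer: 4
Key observation: The state at step 17, [49, 49, 49, 48, 47, 46, 47, 50, 53, 55, 53, 48, 50, 54, 56, 57, 57, 56, 54, 51], reappears at step 21 — and no state repeats earlier — so the cycle the system enters has period 4.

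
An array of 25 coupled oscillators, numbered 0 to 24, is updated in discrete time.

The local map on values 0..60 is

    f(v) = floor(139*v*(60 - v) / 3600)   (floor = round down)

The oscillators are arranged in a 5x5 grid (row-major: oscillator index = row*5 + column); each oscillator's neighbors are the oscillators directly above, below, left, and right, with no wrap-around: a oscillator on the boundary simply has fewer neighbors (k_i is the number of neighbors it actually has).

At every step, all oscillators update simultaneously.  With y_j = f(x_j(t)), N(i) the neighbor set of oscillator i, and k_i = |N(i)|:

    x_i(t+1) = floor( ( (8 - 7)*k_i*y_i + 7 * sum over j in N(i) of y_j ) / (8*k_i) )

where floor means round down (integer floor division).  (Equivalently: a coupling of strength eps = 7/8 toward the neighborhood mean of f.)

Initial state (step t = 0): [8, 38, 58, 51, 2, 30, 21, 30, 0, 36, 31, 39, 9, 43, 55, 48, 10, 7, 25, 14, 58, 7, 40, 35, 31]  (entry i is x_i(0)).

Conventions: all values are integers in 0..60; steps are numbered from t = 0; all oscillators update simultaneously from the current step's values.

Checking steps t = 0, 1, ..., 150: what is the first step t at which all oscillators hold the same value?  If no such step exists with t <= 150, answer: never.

Answer: 4
Key observation: Synchronization is absorbing here: once all oscillators are equal they stay equal, and step 4 is the first all-equal step.

Derivation:
t=0: [8, 38, 58, 51, 2, 30, 21, 30, 0, 36, 31, 39, 9, 43, 55, 48, 10, 7, 25, 14, 58, 7, 40, 35, 31]  (not all equal)
t=1: [30, 18, 24, 4, 22, 27, 32, 15, 24, 8, 29, 25, 25, 16, 26, 19, 20, 23, 25, 25, 16, 17, 21, 32, 29]  (not all equal)
t=2: [31, 33, 22, 29, 14, 34, 30, 32, 20, 30, 32, 32, 29, 32, 26, 30, 30, 31, 31, 33, 28, 29, 31, 32, 33]  (not all equal)
t=3: [34, 33, 33, 29, 32, 34, 34, 32, 33, 29, 34, 34, 34, 33, 34, 34, 34, 34, 34, 34, 34, 34, 34, 34, 34]  (not all equal)
t=4: [34, 34, 34, 34, 34, 34, 34, 34, 34, 34, 34, 34, 34, 34, 34, 34, 34, 34, 34, 34, 34, 34, 34, 34, 34]  (all equal)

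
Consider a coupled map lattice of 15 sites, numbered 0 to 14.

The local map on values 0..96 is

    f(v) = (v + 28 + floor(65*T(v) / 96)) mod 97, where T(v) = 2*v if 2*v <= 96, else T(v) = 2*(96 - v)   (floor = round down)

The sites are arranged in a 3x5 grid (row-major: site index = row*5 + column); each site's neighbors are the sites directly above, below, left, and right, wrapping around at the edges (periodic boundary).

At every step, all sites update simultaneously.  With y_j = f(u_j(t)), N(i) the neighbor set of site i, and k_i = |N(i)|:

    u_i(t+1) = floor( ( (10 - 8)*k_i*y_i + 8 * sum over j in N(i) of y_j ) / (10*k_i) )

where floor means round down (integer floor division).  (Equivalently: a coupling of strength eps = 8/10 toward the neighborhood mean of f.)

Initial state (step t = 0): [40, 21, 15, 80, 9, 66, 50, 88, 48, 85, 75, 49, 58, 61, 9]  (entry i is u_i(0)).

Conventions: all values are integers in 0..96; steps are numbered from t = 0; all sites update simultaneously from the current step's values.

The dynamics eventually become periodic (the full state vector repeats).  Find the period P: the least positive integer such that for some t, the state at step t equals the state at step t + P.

Simulating step by step:
t=0: [40, 21, 15, 80, 9, 66, 50, 88, 48, 85, 75, 49, 58, 61, 9]
t=1: [44, 50, 48, 45, 37, 33, 45, 43, 34, 41, 37, 47, 42, 40, 40]
t=2: [24, 39, 36, 26, 28, 24, 32, 30, 26, 17, 25, 33, 34, 25, 22]
t=3: [73, 27, 27, 74, 82, 65, 24, 24, 66, 82, 68, 26, 24, 70, 82]
t=4: [46, 78, 76, 45, 32, 44, 77, 76, 44, 33, 45, 76, 76, 44, 33]
t=5: [29, 34, 34, 28, 19, 30, 33, 33, 29, 18, 30, 34, 34, 29, 18]
t=6: [36, 27, 26, 73, 80, 35, 7, 26, 72, 61, 35, 8, 27, 73, 61]
t=7: [32, 57, 79, 45, 32, 24, 56, 69, 46, 31, 25, 57, 70, 47, 31]
t=8: [44, 32, 36, 31, 10, 44, 48, 37, 31, 27, 43, 48, 37, 31, 27]
t=9: [31, 28, 12, 15, 54, 47, 29, 19, 23, 54, 47, 28, 19, 23, 53]
t=10: [43, 68, 71, 64, 38, 44, 79, 75, 68, 49, 44, 79, 75, 68, 49]
t=11: [31, 33, 35, 33, 35, 35, 34, 34, 37, 35, 35, 34, 34, 37, 35]
t=12: [10, 9, 10, 14, 10, 10, 10, 12, 13, 14, 10, 10, 12, 13, 14]
t=13: [50, 50, 54, 55, 56, 52, 51, 54, 58, 56, 52, 51, 54, 58, 56]
t=14: [42, 42, 41, 40, 41, 42, 42, 41, 40, 41, 42, 42, 41, 40, 41]
t=15: [28, 28, 27, 25, 27, 28, 28, 27, 25, 27, 28, 28, 27, 25, 27]
t=16: [92, 92, 90, 88, 90, 92, 92, 90, 88, 90, 92, 92, 90, 88, 90]
t=17: [28, 28, 28, 29, 28, 28, 28, 28, 29, 28, 28, 28, 28, 29, 28]
t=18: [93, 93, 93, 94, 93, 93, 93, 93, 94, 93, 93, 93, 93, 94, 93]
t=19: [28, 28, 27, 27, 27, 28, 28, 27, 27, 27, 28, 28, 27, 27, 27]
t=20: [92, 92, 91, 91, 91, 92, 92, 91, 91, 91, 92, 92, 91, 91, 91]
t=21: [28, 28, 28, 28, 28, 28, 28, 28, 28, 28, 28, 28, 28, 28, 28]
t=22: [93, 93, 93, 93, 93, 93, 93, 93, 93, 93, 93, 93, 93, 93, 93]
t=23: [28, 28, 28, 28, 28, 28, 28, 28, 28, 28, 28, 28, 28, 28, 28]

Answer: 2
Key observation: The state at step 21, [28, 28, 28, 28, 28, 28, 28, 28, 28, 28, 28, 28, 28, 28, 28], reappears at step 23 — and no state repeats earlier — so the cycle the system enters has period 2.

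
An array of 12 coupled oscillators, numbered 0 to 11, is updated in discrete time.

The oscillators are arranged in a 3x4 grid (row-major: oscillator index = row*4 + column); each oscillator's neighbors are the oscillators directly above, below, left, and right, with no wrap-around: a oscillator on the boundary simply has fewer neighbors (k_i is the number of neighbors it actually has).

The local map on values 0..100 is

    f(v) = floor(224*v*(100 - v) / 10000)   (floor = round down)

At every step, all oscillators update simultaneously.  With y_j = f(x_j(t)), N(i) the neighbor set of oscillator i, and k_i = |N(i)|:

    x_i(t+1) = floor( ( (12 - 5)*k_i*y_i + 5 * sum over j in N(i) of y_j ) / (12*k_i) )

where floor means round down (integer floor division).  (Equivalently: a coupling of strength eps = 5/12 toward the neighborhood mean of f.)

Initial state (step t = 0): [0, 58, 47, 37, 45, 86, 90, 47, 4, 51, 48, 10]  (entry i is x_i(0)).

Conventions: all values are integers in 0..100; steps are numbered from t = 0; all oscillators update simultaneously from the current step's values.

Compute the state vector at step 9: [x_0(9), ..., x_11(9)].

Simulating step by step:
t=0: [0, 58, 47, 37, 45, 86, 90, 47, 4, 51, 48, 10]
t=1: [22, 42, 49, 53, 36, 34, 31, 44, 27, 44, 45, 34]
t=2: [44, 51, 53, 55, 48, 50, 49, 53, 47, 52, 53, 52]
t=3: [55, 55, 55, 55, 55, 55, 55, 55, 55, 55, 55, 55]
t=4: [55, 55, 55, 55, 55, 55, 55, 55, 55, 55, 55, 55]
t=5: [55, 55, 55, 55, 55, 55, 55, 55, 55, 55, 55, 55]
t=6: [55, 55, 55, 55, 55, 55, 55, 55, 55, 55, 55, 55]
t=7: [55, 55, 55, 55, 55, 55, 55, 55, 55, 55, 55, 55]
t=8: [55, 55, 55, 55, 55, 55, 55, 55, 55, 55, 55, 55]
t=9: [55, 55, 55, 55, 55, 55, 55, 55, 55, 55, 55, 55]

Answer: [55, 55, 55, 55, 55, 55, 55, 55, 55, 55, 55, 55]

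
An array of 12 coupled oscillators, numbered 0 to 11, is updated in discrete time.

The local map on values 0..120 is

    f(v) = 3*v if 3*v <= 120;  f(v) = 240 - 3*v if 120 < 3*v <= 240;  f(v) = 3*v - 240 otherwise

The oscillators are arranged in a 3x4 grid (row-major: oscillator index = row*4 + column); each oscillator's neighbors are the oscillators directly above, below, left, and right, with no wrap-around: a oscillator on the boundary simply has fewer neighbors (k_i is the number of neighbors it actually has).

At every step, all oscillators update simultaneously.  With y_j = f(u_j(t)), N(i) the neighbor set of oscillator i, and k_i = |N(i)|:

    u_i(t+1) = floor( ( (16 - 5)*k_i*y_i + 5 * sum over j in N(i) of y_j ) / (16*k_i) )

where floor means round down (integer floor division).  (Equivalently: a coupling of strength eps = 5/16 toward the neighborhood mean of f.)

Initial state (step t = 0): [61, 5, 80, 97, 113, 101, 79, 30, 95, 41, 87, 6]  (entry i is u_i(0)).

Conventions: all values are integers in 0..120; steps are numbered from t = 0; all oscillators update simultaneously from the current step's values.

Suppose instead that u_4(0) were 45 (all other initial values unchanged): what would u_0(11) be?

Answer: u_0(11) = 21
Key observation: This trace re-runs the system from the modified initial state.

Derivation:
t=0: [61, 5, 80, 97, 45, 101, 79, 30, 95, 41, 87, 6]
t=1: [57, 22, 7, 49, 89, 62, 15, 69, 65, 93, 28, 29]
t=2: [61, 60, 35, 72, 36, 50, 45, 46, 41, 45, 75, 78]
t=3: [65, 67, 91, 48, 101, 91, 96, 84, 113, 95, 32, 22]
t=4: [46, 38, 41, 73, 61, 37, 46, 30, 84, 54, 82, 62]
t=5: [96, 112, 105, 46, 62, 103, 95, 80, 29, 67, 28, 52]
t=6: [56, 86, 76, 81, 58, 65, 48, 24, 74, 51, 75, 70]
t=7: [62, 25, 20, 15, 59, 51, 77, 62, 36, 67, 32, 34]
t=8: [58, 72, 54, 48, 69, 74, 29, 53, 90, 57, 81, 93]
t=9: [54, 33, 75, 90, 34, 29, 73, 78, 36, 52, 22, 39]
t=10: [85, 86, 25, 23, 98, 83, 28, 21, 103, 84, 68, 91]
t=11: [21, 22, 69, 69, 46, 19, 72, 62, 57, 20, 38, 38]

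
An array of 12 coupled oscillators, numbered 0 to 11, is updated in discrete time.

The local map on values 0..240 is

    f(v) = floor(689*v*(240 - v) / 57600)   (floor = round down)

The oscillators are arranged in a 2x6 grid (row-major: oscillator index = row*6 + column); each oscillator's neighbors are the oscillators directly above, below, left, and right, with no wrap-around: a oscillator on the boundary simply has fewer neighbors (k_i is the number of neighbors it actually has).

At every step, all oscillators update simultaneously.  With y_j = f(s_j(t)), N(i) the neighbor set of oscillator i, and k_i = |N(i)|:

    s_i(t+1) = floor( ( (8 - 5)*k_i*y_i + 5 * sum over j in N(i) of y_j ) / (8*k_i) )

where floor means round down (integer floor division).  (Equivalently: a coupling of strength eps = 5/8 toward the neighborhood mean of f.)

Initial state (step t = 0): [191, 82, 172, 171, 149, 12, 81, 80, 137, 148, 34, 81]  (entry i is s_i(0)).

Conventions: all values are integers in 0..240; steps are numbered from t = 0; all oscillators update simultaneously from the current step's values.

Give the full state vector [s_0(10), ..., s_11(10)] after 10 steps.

Simulating step by step:
t=0: [191, 82, 172, 171, 149, 12, 81, 80, 137, 148, 34, 81]
t=1: [137, 141, 148, 149, 114, 110, 140, 156, 157, 142, 130, 93]
t=2: [167, 163, 161, 164, 169, 168, 163, 160, 158, 163, 168, 168]
t=3: [148, 150, 151, 148, 144, 143, 149, 151, 152, 149, 145, 144]
t=4: [161, 160, 160, 162, 164, 165, 161, 160, 160, 162, 164, 164]
t=5: [152, 152, 152, 151, 149, 148, 152, 152, 152, 151, 149, 148]
t=6: [160, 160, 160, 160, 161, 162, 160, 160, 160, 160, 161, 162]
t=7: [153, 153, 153, 152, 152, 151, 153, 153, 153, 152, 152, 151]
t=8: [159, 159, 159, 159, 160, 160, 159, 159, 159, 159, 160, 160]
t=9: [154, 154, 154, 153, 153, 153, 154, 154, 154, 153, 153, 153]
t=10: [158, 158, 158, 158, 159, 159, 158, 158, 158, 158, 159, 159]

Answer: [158, 158, 158, 158, 159, 159, 158, 158, 158, 158, 159, 159]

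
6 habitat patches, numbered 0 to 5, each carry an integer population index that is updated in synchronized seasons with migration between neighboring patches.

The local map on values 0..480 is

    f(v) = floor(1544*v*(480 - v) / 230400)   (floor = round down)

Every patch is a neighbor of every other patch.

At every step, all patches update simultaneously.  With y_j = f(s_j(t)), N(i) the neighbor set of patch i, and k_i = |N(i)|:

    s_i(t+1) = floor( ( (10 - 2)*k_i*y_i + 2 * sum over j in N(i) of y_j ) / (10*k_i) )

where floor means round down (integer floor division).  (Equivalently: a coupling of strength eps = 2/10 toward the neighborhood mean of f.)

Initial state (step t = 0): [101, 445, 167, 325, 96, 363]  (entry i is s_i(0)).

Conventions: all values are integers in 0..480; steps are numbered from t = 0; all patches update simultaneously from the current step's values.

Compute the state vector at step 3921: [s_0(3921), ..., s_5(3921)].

Simulating step by step:
t=0: [101, 445, 167, 325, 96, 363]
t=1: [257, 142, 329, 319, 250, 278]
t=2: [377, 329, 338, 347, 378, 371]
t=3: [267, 322, 313, 304, 266, 275]
t=4: [377, 345, 353, 359, 377, 374]
t=5: [265, 304, 295, 288, 265, 268]
t=6: [378, 361, 366, 370, 378, 378]
t=7: [260, 282, 276, 271, 260, 260]
t=8: [382, 375, 377, 379, 382, 382]
t=9: [251, 261, 258, 255, 251, 251]
t=10: [384, 383, 383, 384, 384, 384]
t=11: [247, 247, 247, 247, 247, 247]
t=12: [385, 385, 385, 385, 385, 385]
t=13: [245, 245, 245, 245, 245, 245]
t=14: [385, 385, 385, 385, 385, 385]

Answer: [245, 245, 245, 245, 245, 245]
Key observation: The state at step 12, [385, 385, 385, 385, 385, 385], reappears at step 14: the system is in a cycle of period 2 from step 12 on.  Therefore the state at step 3921 equals the state at step 12 + ((3921 - 12) mod 2) = 13, which is [245, 245, 245, 245, 245, 245].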